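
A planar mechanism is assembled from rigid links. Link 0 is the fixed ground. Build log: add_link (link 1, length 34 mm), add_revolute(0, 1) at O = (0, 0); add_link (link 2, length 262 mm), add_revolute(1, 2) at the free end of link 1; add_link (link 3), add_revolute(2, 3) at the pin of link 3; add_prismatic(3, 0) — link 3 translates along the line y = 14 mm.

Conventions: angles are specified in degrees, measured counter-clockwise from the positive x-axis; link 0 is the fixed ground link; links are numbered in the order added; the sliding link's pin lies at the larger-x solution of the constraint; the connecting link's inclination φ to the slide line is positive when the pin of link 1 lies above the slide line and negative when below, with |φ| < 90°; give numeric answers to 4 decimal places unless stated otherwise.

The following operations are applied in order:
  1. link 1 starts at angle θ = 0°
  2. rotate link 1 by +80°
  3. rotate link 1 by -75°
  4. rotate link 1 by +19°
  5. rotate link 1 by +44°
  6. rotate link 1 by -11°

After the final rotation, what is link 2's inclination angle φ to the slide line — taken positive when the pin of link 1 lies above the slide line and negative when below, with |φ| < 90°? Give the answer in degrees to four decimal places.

geometry: r = 34 mm, L = 262 mm, e = 14 mm; θ starts at 0°
rotate link 1 by +80°: θ ← 0° +80° = 80°
rotate link 1 by -75°: θ ← 80° -75° = 5°
rotate link 1 by +19°: θ ← 5° +19° = 24°
rotate link 1 by +44°: θ ← 24° +44° = 68°
rotate link 1 by -11°: θ ← 68° -11° = 57°
h = r sin θ − e = 28.514799 − 14 = 14.514799
sin φ = h / L = 14.514799 / 262 = 0.05540000
φ = arcsin(0.05540000) = 3.175812°

3.1758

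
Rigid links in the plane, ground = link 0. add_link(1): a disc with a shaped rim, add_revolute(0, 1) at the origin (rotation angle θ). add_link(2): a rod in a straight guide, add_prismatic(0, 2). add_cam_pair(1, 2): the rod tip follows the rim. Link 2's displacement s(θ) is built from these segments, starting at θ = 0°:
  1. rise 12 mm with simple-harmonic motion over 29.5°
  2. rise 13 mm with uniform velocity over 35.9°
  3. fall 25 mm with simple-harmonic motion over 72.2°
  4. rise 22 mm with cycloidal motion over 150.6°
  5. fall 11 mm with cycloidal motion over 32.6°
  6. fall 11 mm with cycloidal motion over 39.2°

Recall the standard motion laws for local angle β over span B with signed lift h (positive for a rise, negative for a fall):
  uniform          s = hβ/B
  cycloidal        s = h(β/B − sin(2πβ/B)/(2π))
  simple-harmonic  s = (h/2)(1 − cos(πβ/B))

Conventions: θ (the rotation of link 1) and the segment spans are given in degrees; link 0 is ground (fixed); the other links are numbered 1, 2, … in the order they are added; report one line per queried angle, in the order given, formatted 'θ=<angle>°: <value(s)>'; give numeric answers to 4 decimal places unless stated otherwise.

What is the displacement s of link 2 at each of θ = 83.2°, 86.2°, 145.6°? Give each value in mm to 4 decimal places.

segment 1 (0° to 29.5°, simple-harmonic, h = 12) is passed completely: s = 0.0000 + (12) = 12.0000
segment 2 (29.5° to 65.4°, uniform, h = 13) is passed completely: s = 12.0000 + (13) = 25.0000
θ = 83.2° falls in segment 3 (65.4° to 137.6°, simple-harmonic, h = -25): β = 83.2 − 65.4 = 17.8°, B = 72.2°; Δs = -25/2·(1 − cos(π·0.2465)) = -3.5655; s = 25.0000 − 3.5655 = 21.4345
θ = 86.2° falls in segment 3 (65.4° to 137.6°, simple-harmonic, h = -25): β = 86.2 − 65.4 = 20.8°, B = 72.2°; Δs = -25/2·(1 − cos(π·0.2881)) = -4.7795; s = 25.0000 − 4.7795 = 20.2205
segment 3 (65.4° to 137.6°, simple-harmonic, h = -25) is passed completely: s = 25.0000 + (-25) = 0.0000
θ = 145.6° falls in segment 4 (137.6° to 288.2°, cycloidal, h = 22): β = 145.6 − 137.6 = 8°, B = 150.6°; Δs = 22·(0.0531 − sin(2π·0.0531)/(2π)) = 0.0216; s = 0.0000 + 0.0216 = 0.0216

θ=83.2°: 21.4345
θ=86.2°: 20.2205
θ=145.6°: 0.0216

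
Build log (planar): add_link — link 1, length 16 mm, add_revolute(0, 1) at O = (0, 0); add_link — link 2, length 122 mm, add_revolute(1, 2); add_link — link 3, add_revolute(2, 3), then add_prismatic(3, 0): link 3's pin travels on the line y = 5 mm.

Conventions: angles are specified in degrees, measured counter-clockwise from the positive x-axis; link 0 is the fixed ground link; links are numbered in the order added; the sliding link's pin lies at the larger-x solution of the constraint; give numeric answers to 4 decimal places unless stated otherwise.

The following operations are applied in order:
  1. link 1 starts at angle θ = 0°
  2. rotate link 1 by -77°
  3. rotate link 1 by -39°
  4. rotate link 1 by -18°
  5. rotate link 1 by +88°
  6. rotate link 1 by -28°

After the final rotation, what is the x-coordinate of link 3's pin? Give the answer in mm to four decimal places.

geometry: r = 16 mm, L = 122 mm, e = 5 mm; θ starts at 0°
rotate link 1 by -77°: θ ← 0° -77° = -77°
rotate link 1 by -39°: θ ← -77° -39° = -116°
rotate link 1 by -18°: θ ← -116° -18° = -134°
rotate link 1 by +88°: θ ← -134° +88° = -46°
rotate link 1 by -28°: θ ← -46° -28° = -74°
crank pin P = (r cos θ, r sin θ) = (4.410198, -15.380187)
h = r sin θ − e = -15.380187 − 5 = -20.380187
x = r cos θ + √(L² − h²) = 4.410198 + 120.285693 = 124.695891

124.6959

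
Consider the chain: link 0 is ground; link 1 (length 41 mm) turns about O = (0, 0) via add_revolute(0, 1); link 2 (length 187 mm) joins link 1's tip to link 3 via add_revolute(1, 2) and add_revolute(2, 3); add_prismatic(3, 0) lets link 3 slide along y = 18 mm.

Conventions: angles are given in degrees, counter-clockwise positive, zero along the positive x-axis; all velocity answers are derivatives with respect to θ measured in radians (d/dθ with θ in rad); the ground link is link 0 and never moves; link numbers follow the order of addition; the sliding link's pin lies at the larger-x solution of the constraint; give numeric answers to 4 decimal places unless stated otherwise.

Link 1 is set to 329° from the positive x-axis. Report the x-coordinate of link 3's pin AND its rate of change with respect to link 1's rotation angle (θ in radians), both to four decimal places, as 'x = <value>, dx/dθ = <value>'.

geometry: r = 41 mm, L = 187 mm, e = 18 mm
crank pin P = (r cos θ, r sin θ) = (35.143859, -21.116561)
h = r sin θ − e = -21.116561 − 18 = -39.116561
x = r cos θ + √(L² − h²) = 35.143859 + 182.863049 = 218.006908
dx/dθ = −r sin θ − h·r cos θ/√(L² − h²) (θ in radians; h = -39.116561) = 28.634247

x = 218.0069, dx/dθ = 28.6342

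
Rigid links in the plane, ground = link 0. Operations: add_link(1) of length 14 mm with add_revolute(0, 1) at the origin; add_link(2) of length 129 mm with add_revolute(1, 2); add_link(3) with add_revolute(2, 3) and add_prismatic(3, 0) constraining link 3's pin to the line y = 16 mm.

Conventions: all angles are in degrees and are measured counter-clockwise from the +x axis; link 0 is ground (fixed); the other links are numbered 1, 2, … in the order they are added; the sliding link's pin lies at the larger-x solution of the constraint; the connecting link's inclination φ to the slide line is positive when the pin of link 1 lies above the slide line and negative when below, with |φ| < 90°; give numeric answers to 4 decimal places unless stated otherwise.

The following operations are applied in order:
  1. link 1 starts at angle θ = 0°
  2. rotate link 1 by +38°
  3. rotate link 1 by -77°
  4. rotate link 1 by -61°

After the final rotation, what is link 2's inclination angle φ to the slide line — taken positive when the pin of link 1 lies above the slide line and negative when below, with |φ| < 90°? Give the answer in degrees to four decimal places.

geometry: r = 14 mm, L = 129 mm, e = 16 mm; θ starts at 0°
rotate link 1 by +38°: θ ← 0° +38° = 38°
rotate link 1 by -77°: θ ← 38° -77° = -39°
rotate link 1 by -61°: θ ← -39° -61° = -100°
h = r sin θ − e = -13.787309 − 16 = -29.787309
sin φ = h / L = -29.787309 / 129 = -0.23090937
φ = arcsin(-0.23090937) = -13.350616°

-13.3506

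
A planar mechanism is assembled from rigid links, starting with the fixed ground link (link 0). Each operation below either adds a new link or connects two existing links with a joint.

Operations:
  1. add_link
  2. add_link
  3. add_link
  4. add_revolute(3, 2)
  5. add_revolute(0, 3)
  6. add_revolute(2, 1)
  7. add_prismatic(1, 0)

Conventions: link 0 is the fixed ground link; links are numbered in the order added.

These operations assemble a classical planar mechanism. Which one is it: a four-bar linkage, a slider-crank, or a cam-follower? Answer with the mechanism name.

links: 4 (incl. ground); joints: 3 revolute, 1 prismatic, 0 higher (cam) pair, forming one closed loop
4 links, 3 revolutes + 1 prismatic in one loop → slider-crank

slider-crank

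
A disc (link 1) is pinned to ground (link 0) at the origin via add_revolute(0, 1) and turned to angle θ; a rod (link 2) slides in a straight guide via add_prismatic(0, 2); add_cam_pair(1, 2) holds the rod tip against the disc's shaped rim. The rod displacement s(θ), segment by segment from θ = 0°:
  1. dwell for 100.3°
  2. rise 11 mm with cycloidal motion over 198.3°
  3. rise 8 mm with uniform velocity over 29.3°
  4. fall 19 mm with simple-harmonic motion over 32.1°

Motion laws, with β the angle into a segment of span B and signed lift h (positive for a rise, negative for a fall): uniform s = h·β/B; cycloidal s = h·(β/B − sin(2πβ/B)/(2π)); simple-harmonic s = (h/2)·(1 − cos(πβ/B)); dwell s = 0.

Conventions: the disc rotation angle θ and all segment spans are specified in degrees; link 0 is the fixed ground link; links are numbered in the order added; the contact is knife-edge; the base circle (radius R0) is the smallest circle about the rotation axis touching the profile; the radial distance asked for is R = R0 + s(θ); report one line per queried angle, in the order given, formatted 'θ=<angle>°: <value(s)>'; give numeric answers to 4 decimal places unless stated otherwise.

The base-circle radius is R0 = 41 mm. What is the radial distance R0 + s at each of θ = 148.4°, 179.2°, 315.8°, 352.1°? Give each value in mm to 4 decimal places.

segment 1 (0° to 100.3°, dwell): s unchanged at 0.0000
θ = 148.4° falls in segment 2 (100.3° to 298.6°, cycloidal, h = 11): β = 148.4 − 100.3 = 48.1°, B = 198.3°; Δs = 11·(0.2426 − sin(2π·0.2426)/(2π)) = 0.9194; s = 0.0000 + 0.9194 = 0.9194
θ = 179.2° falls in segment 2 (100.3° to 298.6°, cycloidal, h = 11): β = 179.2 − 100.3 = 78.9°, B = 198.3°; Δs = 11·(0.3979 − sin(2π·0.3979)/(2π)) = 3.3289; s = 0.0000 + 3.3289 = 3.3289
segment 2 (100.3° to 298.6°, cycloidal, h = 11) is passed completely: s = 0.0000 + (11) = 11.0000
θ = 315.8° falls in segment 3 (298.6° to 327.9°, uniform, h = 8): β = 315.8 − 298.6 = 17.2°, B = 29.3°; Δs = 8·17.2/29.3 = 4.6962; s = 11.0000 + 4.6962 = 15.6962
segment 3 (298.6° to 327.9°, uniform, h = 8) is passed completely: s = 11.0000 + (8) = 19.0000
θ = 352.1° falls in segment 4 (327.9° to 360°, simple-harmonic, h = -19): β = 352.1 − 327.9 = 24.2°, B = 32.1°; Δs = -19/2·(1 − cos(π·0.7539)) = -16.2992; s = 19.0000 − 16.2992 = 2.7008
θ=148.4°: R = R0 + s = 41 + 0.9194 = 41.9194
θ=179.2°: R = R0 + s = 41 + 3.3289 = 44.3289
θ=315.8°: R = R0 + s = 41 + 15.6962 = 56.6962
θ=352.1°: R = R0 + s = 41 + 2.7008 = 43.7008

θ=148.4°: 41.9194
θ=179.2°: 44.3289
θ=315.8°: 56.6962
θ=352.1°: 43.7008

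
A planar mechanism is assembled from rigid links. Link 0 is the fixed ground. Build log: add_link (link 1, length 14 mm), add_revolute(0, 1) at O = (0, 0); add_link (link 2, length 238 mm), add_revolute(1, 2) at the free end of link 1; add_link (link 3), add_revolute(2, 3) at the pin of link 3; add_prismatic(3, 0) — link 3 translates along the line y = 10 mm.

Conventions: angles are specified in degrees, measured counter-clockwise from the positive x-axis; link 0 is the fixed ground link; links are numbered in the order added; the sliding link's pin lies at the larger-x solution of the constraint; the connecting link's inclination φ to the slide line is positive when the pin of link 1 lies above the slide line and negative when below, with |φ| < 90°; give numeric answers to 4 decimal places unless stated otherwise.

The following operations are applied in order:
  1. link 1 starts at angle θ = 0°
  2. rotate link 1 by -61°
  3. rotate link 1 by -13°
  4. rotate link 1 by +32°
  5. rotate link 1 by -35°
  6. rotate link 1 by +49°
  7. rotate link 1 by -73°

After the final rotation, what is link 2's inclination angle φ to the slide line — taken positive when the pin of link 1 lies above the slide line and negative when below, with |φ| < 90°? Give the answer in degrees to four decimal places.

geometry: r = 14 mm, L = 238 mm, e = 10 mm; θ starts at 0°
rotate link 1 by -61°: θ ← 0° -61° = -61°
rotate link 1 by -13°: θ ← -61° -13° = -74°
rotate link 1 by +32°: θ ← -74° +32° = -42°
rotate link 1 by -35°: θ ← -42° -35° = -77°
rotate link 1 by +49°: θ ← -77° +49° = -28°
rotate link 1 by -73°: θ ← -28° -73° = -101°
h = r sin θ − e = -13.742781 − 10 = -23.742781
sin φ = h / L = -23.742781 / 238 = -0.09975958
φ = arcsin(-0.09975958) = -5.725326°

-5.7253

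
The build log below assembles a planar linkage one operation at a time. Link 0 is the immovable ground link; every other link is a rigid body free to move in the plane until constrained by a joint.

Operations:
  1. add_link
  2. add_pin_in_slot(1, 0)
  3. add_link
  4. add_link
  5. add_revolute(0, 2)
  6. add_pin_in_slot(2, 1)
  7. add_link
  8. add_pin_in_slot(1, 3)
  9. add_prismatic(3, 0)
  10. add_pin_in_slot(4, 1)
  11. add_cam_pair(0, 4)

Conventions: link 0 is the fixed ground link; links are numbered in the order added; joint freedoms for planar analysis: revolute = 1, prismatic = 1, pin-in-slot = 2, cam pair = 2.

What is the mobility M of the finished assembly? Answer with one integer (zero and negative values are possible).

ground; <1,0,0>
#1 <2,0,0>
PS:1↔0 J2 <2,0,1>
#2 <3,0,1>
#3 <4,0,1>
R:0↔2 J1 <4,1,1>
PS:2↔1 J2 <4,1,2>
#4 <5,1,2>
PS:1↔3 J2 <5,1,3>
P:3↔0 J1 <5,2,3>
PS:4↔1 J2 <5,2,4>
C:0↔4 J2 <5,2,5>
3×4 − 2×2 − 1×5 = 3

M = 3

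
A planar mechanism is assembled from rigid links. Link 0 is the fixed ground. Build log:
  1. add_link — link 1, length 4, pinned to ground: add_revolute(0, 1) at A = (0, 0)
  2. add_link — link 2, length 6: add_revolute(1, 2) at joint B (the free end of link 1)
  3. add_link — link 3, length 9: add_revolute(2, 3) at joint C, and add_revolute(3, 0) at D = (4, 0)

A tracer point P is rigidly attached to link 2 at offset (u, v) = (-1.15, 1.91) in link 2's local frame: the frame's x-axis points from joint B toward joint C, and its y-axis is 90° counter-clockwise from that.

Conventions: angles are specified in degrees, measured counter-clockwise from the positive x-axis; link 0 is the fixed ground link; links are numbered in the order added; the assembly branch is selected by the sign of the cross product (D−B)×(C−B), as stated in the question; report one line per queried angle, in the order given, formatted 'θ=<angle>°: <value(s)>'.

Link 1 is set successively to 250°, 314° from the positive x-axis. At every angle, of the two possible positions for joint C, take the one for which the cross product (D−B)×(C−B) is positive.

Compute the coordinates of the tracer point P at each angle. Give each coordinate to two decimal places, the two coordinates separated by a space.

A=(0,0), D=(4.00,0)
θ=250°: B = A + 4.00·(cos250°, sin250°) = (-1.3681, -3.7588)
θ=250°: |BD| = 6.5532
θ=250°: circle(B,6.00) ∩ circle(D,9.00): a=-0.1568, h=5.9980
θ=250°:   candidates: C₊=(-4.9368,1.0645) cross=39.306; C₋=(1.9437,-8.7620) cross=-39.306
θ=250°:   branch + wants cross > 0 → take C=(-4.9368,1.0645) (cross=39.306)
θ=250°: ex = (C−B)/|BC| = (-0.5948,0.8039); ey = (-0.8039,-0.5948)
θ=250°: P = B + -1.15·ex + 1.91·ey = (-2.2195,-5.8193)
θ=314°: B = A + 4.00·(cos314°, sin314°) = (2.7786, -2.8774)
θ=314°: |BD| = 3.1258
θ=314°: circle(B,6.00) ∩ circle(D,9.00): a=-5.6351, h=2.0604
θ=314°:   candidates: C₊=(-1.3198,-7.2594) cross=6.441; C₋=(2.4735,-8.8696) cross=-6.441
θ=314°:   branch + wants cross > 0 → take C=(-1.3198,-7.2594) (cross=6.441)
θ=314°: ex = (C−B)/|BC| = (-0.6831,-0.7303); ey = (0.7303,-0.6831)
θ=314°: P = B + -1.15·ex + 1.91·ey = (4.9591,-3.3421)

θ=250°: -2.22 -5.82
θ=314°: 4.96 -3.34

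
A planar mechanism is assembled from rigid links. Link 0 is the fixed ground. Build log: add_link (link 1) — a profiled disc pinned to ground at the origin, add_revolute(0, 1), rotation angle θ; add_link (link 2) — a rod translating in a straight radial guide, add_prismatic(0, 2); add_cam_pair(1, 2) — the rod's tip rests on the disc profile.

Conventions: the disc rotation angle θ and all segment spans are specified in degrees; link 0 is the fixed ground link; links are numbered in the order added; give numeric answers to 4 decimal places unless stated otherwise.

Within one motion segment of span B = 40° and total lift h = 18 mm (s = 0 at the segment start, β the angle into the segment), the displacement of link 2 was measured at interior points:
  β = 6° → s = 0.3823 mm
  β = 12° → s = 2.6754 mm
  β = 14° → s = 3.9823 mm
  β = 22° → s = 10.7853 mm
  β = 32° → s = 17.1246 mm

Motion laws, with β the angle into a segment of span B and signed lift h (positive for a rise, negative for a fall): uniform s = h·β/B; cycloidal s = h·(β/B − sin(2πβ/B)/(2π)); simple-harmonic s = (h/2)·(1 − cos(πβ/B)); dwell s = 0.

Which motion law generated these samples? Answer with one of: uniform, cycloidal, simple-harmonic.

candidates at β/B = r: uniform s = h·r (linear in β); cycloidal s = h·(r − sin(2πr)/(2π)); simple-harmonic s = (h/2)(1 − cos(πr))
β=6°: printed 0.3823 | uniform 2.7000, cycloidal 0.3823, simple-harmonic 0.9809
β=12°: printed 2.6754 | uniform 5.4000, cycloidal 2.6754, simple-harmonic 3.7099
β=14°: printed 3.9823 | uniform 6.3000, cycloidal 3.9823, simple-harmonic 4.9141
β=22°: printed 10.7853 | uniform 9.9000, cycloidal 10.7853, simple-harmonic 10.4079
β=32°: printed 17.1246 | uniform 14.4000, cycloidal 17.1246, simple-harmonic 16.2812
only one law matches every sample → cycloidal

cycloidal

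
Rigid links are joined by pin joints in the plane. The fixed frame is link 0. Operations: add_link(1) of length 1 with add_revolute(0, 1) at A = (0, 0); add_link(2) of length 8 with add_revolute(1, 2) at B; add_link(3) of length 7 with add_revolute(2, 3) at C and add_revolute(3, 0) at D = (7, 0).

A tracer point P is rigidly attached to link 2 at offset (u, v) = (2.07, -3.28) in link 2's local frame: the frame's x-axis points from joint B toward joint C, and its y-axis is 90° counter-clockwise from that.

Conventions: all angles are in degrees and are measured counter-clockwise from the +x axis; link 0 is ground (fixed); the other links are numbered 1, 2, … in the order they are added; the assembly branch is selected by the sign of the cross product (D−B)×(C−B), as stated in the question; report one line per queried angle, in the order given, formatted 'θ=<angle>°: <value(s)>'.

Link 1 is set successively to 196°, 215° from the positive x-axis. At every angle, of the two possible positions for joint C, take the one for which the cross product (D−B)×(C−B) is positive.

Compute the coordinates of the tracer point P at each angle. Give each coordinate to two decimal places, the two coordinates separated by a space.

A=(0,0), D=(7.00,0)
θ=196°: B = A + 1.00·(cos196°, sin196°) = (-0.9613, -0.2756)
θ=196°: |BD| = 7.9660
θ=196°: circle(B,8.00) ∩ circle(D,7.00): a=4.9245, h=6.3047
θ=196°:   candidates: C₊=(3.7422,6.1957) cross=50.223; C₋=(4.1785,-6.4062) cross=-50.223
θ=196°:   branch + wants cross > 0 → take C=(3.7422,6.1957) (cross=50.223)
θ=196°: ex = (C−B)/|BC| = (0.5879,0.8089); ey = (-0.8089,0.5879)
θ=196°: P = B + 2.07·ex + -3.28·ey = (2.9090,-0.5296)
θ=215°: B = A + 1.00·(cos215°, sin215°) = (-0.8192, -0.5736)
θ=215°: |BD| = 7.8402
θ=215°: circle(B,8.00) ∩ circle(D,7.00): a=4.8767, h=6.3418
θ=215°:   candidates: C₊=(3.5805,6.1080) cross=49.720; C₋=(4.5084,-6.5416) cross=-49.720
θ=215°:   branch + wants cross > 0 → take C=(3.5805,6.1080) (cross=49.720)
θ=215°: ex = (C−B)/|BC| = (0.5500,0.8352); ey = (-0.8352,0.5500)
θ=215°: P = B + 2.07·ex + -3.28·ey = (3.0587,-0.6486)

θ=196°: 2.91 -0.53
θ=215°: 3.06 -0.65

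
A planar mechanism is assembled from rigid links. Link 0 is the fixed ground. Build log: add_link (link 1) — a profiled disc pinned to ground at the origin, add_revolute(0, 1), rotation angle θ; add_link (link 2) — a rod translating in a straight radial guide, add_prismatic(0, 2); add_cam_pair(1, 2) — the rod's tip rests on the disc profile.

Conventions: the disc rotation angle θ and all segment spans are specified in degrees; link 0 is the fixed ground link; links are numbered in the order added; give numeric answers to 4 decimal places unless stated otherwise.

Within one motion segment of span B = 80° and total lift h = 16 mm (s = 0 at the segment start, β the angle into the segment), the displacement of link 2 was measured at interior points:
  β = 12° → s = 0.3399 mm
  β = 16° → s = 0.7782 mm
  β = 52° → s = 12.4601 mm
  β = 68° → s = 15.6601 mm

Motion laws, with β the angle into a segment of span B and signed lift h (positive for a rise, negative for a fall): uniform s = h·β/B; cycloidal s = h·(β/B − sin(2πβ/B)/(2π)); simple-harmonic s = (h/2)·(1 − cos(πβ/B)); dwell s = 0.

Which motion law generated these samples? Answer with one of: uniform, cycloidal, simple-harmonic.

candidates at β/B = r: uniform s = h·r (linear in β); cycloidal s = h·(r − sin(2πr)/(2π)); simple-harmonic s = (h/2)(1 − cos(πr))
β=12°: printed 0.3399 | uniform 2.4000, cycloidal 0.3399, simple-harmonic 0.8719
β=16°: printed 0.7782 | uniform 3.2000, cycloidal 0.7782, simple-harmonic 1.5279
β=52°: printed 12.4601 | uniform 10.4000, cycloidal 12.4601, simple-harmonic 11.6319
β=68°: printed 15.6601 | uniform 13.6000, cycloidal 15.6601, simple-harmonic 15.1281
only one law matches every sample → cycloidal

cycloidal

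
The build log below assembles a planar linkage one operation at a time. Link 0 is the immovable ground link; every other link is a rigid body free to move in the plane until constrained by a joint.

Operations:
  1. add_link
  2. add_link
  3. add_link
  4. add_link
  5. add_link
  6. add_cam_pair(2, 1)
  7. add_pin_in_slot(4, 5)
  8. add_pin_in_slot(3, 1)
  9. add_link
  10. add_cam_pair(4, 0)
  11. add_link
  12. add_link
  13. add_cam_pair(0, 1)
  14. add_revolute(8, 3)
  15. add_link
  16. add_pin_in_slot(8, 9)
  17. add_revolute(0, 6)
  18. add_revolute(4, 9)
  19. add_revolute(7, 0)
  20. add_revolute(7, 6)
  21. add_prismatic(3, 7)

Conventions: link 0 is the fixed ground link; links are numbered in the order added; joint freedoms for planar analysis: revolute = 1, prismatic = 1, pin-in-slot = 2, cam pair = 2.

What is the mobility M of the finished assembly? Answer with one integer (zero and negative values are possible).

link 0 = ground. State L|J1|J2 = 1|0|0
+link1  2|0|0
+link2  3|0|0
+link3  4|0|0
+link4  5|0|0
+link5  6|0|0
C(2,1) f=2→J2  6|0|1
PS(4,5) f=2→J2  6|0|2
PS(3,1) f=2→J2  6|0|3
+link6  7|0|3
C(4,0) f=2→J2  7|0|4
+link7  8|0|4
+link8  9|0|4
C(0,1) f=2→J2  9|0|5
R(8,3) f=1→J1  9|1|5
+link9  10|1|5
PS(8,9) f=2→J2  10|1|6
R(0,6) f=1→J1  10|2|6
R(4,9) f=1→J1  10|3|6
R(7,0) f=1→J1  10|4|6
R(7,6) f=1→J1  10|5|6
P(3,7) f=1→J1  10|6|6
M = 3(10−1)−2·6−6 = 27−12−6 = 9

M = 9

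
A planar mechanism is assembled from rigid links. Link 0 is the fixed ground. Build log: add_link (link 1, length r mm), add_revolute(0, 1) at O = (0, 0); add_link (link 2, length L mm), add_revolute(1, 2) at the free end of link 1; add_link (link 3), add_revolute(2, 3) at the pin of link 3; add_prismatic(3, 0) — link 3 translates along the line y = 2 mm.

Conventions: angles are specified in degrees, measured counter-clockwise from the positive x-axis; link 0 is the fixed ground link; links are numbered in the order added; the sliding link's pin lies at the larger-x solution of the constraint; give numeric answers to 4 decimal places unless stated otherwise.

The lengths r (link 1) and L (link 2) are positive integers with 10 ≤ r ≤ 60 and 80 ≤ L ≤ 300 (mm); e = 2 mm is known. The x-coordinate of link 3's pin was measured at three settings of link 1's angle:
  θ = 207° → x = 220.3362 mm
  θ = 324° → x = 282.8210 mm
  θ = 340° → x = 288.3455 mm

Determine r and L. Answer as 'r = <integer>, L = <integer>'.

constraint per measurement: (x − r cos θ)² + (r sin θ − e)² = L²
subtracting the θ₁ and θ₂ equations cancels the r² and L² terms:
r = (x₁² − x₂²) / (2[(x₁cos θ₁ + e sin θ₁) − (x₂cos θ₂ + e sin θ₂)]) = 37.0000 → r = 37
L² = (x₁ − r cos θ₁)² + (r sin θ₁ − e)² = 64515.9850 → L = 254.0000 → L = 254
check at θ₃=340°: x = 288.3455 (printed 288.3455) ✓

r = 37, L = 254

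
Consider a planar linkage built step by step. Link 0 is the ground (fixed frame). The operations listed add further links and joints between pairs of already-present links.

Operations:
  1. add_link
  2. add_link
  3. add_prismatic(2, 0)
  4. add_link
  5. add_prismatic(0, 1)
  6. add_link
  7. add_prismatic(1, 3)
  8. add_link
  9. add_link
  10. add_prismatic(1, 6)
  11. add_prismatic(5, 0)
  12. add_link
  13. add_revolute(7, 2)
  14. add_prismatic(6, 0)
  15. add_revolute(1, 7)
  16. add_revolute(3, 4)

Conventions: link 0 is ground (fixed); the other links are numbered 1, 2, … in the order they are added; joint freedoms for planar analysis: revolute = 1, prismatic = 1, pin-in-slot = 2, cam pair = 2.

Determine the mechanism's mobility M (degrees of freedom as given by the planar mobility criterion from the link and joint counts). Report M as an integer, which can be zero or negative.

ground; <1,0,0>
#1 <2,0,0>
#2 <3,0,0>
P:2↔0 J1 <3,1,0>
#3 <4,1,0>
P:0↔1 J1 <4,2,0>
#4 <5,2,0>
P:1↔3 J1 <5,3,0>
#5 <6,3,0>
#6 <7,3,0>
P:1↔6 J1 <7,4,0>
P:5↔0 J1 <7,5,0>
#7 <8,5,0>
R:7↔2 J1 <8,6,0>
P:6↔0 J1 <8,7,0>
R:1↔7 J1 <8,8,0>
R:3↔4 J1 <8,9,0>
3×7 − 2×9 − 1×0 = 3

M = 3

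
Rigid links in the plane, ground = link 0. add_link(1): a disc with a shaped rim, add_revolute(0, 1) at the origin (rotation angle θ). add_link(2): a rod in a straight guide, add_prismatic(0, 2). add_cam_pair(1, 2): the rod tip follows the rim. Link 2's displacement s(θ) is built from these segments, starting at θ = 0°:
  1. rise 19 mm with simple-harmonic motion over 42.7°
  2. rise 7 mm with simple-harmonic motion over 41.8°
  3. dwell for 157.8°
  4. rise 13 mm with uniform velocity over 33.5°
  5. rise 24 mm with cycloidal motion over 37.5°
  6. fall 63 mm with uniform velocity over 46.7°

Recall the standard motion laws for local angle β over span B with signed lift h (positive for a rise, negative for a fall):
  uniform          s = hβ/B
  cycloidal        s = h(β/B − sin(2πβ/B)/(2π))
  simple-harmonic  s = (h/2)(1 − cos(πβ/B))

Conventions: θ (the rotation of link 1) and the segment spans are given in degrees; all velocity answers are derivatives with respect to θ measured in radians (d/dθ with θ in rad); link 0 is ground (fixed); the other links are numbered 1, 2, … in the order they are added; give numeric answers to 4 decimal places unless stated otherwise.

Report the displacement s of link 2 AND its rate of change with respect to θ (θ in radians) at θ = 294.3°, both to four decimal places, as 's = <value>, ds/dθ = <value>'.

segment 1 (0° to 42.7°, simple-harmonic, h = 19) is passed completely: s = 0.0000 + (19) = 19.0000
segment 2 (42.7° to 84.5°, simple-harmonic, h = 7) is passed completely: s = 19.0000 + (7) = 26.0000
segment 3 (84.5° to 242.3°, dwell): s unchanged at 26.0000
segment 4 (242.3° to 275.8°, uniform, h = 13) is passed completely: s = 26.0000 + (13) = 39.0000
θ = 294.3° falls in segment 5 (275.8° to 313.3°, cycloidal, h = 24): β = 294.3 − 275.8 = 18.5°, B = 37.5°; Δs = 24·(0.4933 − sin(2π·0.4933)/(2π)) = 11.6800; s = 39.0000 + 11.6800 = 50.6800
velocity in seg [275.8°–313.3°] (cycloidal), θ in radians: β = 18.5° = 0.3229 rad, B = 37.5° = 0.6545 rad; ds/dθ = (h/B)(1 − cos(2πβ/B)) = (24/0.6545)(1 − cos(2π·0.4933)) = 73.306433 mm/rad

s = 50.6800, ds/dθ = 73.3064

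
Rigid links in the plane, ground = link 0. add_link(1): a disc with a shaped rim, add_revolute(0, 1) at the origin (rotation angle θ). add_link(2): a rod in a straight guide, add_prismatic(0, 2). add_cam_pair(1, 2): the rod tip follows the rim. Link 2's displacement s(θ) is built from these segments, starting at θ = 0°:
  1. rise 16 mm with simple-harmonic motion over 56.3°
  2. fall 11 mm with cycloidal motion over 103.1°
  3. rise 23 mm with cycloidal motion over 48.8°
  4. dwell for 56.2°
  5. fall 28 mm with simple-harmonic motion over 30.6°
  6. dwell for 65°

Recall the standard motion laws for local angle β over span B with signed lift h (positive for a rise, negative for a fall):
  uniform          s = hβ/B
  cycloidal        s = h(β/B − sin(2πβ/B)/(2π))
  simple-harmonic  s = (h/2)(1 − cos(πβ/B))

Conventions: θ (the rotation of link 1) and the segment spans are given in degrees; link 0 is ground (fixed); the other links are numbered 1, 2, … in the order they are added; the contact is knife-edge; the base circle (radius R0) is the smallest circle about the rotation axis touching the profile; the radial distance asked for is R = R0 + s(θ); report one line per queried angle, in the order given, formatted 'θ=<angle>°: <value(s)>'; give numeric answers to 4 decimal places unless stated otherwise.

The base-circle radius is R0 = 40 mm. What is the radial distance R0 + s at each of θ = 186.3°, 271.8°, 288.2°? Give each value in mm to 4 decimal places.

segment 1 (0° to 56.3°, simple-harmonic, h = 16) is passed completely: s = 0.0000 + (16) = 16.0000
segment 2 (56.3° to 159.4°, cycloidal, h = -11) is passed completely: s = 16.0000 + (-11) = 5.0000
θ = 186.3° falls in segment 3 (159.4° to 208.2°, cycloidal, h = 23): β = 186.3 − 159.4 = 26.9°, B = 48.8°; Δs = 23·(0.5512 − sin(2π·0.5512)/(2π)) = 13.8363; s = 5.0000 + 13.8363 = 18.8363
segment 3 (159.4° to 208.2°, cycloidal, h = 23) is passed completely: s = 5.0000 + (23) = 28.0000
segment 4 (208.2° to 264.4°, dwell): s unchanged at 28.0000
θ = 271.8° falls in segment 5 (264.4° to 295°, simple-harmonic, h = -28): β = 271.8 − 264.4 = 7.4°, B = 30.6°; Δs = -28/2·(1 − cos(π·0.2418)) = -3.8497; s = 28.0000 − 3.8497 = 24.1503
θ = 288.2° falls in segment 5 (264.4° to 295°, simple-harmonic, h = -28): β = 288.2 − 264.4 = 23.8°, B = 30.6°; Δs = -28/2·(1 − cos(π·0.7778)) = -24.7246; s = 28.0000 − 24.7246 = 3.2754
θ=186.3°: R = R0 + s = 40 + 18.8363 = 58.8363
θ=271.8°: R = R0 + s = 40 + 24.1503 = 64.1503
θ=288.2°: R = R0 + s = 40 + 3.2754 = 43.2754

θ=186.3°: 58.8363
θ=271.8°: 64.1503
θ=288.2°: 43.2754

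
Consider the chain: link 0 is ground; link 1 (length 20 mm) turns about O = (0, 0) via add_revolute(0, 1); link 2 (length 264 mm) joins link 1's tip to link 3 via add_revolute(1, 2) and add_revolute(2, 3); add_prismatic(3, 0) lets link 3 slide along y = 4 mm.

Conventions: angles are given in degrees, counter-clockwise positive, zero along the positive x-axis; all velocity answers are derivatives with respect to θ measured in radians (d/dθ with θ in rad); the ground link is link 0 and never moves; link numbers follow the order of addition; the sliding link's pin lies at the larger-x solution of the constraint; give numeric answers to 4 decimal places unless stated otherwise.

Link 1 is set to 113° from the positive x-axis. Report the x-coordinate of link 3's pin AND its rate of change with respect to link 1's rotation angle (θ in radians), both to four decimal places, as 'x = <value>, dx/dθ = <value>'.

geometry: r = 20 mm, L = 264 mm, e = 4 mm
crank pin P = (r cos θ, r sin θ) = (-7.814623, 18.410097)
h = r sin θ − e = 18.410097 − 4 = 14.410097
x = r cos θ + √(L² − h²) = -7.814623 + 263.606428 = 255.791806
dx/dθ = −r sin θ − h·r cos θ/√(L² − h²) (θ in radians; h = 14.410097) = -17.982909

x = 255.7918, dx/dθ = -17.9829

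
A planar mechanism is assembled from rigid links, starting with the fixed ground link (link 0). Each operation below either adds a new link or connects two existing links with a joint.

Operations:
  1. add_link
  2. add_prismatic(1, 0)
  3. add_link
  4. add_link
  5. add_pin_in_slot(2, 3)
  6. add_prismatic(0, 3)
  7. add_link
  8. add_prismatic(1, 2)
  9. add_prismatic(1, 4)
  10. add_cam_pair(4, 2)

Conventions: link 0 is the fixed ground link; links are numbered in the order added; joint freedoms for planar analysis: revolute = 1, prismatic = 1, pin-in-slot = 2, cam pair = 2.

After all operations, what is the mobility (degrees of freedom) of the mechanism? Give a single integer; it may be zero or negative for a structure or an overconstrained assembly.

(L,J1,J2)=(1,0,0); link0 fixed
link1: (2,0,0)
P 1-0 [J1]: (2,1,0)
link2: (3,1,0)
link3: (4,1,0)
PS 2-3 [J2]: (4,1,1)
P 0-3 [J1]: (4,2,1)
link4: (5,2,1)
P 1-2 [J1]: (5,3,1)
P 1-4 [J1]: (5,4,1)
C 4-2 [J2]: (5,4,2)
Grübler: 3·4 − 2·4 − 2 = 2

M = 2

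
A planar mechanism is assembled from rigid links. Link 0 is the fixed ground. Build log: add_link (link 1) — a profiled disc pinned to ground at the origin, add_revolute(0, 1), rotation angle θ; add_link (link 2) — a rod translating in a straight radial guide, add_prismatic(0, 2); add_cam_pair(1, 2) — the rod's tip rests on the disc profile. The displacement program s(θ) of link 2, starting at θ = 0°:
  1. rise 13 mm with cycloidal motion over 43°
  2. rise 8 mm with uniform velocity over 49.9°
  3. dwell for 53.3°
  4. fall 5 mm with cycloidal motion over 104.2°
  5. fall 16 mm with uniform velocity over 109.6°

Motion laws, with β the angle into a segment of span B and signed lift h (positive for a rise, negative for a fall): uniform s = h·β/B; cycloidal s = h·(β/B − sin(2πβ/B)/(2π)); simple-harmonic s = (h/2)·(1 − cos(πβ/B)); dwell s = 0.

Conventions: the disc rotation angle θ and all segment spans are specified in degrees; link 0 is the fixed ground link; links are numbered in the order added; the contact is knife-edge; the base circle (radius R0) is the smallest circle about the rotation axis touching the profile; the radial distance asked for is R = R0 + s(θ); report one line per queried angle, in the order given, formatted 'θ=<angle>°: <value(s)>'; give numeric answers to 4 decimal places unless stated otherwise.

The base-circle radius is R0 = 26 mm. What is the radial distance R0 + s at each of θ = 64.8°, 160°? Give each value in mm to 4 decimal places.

seg 1 [0°–43°] cycloidal, h=13: full span → s += 13 → s = 13.0000
seg 2 [43°–92.9°] uniform, h=8: θ=64.8° here. β=21.8, B=49.9. 8·21.8/49.9 = 3.4950 → s = 16.4950
seg 2 [43°–92.9°] uniform, h=8: full span → s += 8 → s = 21.0000
seg 3 [92.9°–146.2°] dwell: s stays 21.0000
seg 4 [146.2°–250.4°] cycloidal, h=-5: θ=160° here. β=13.8, B=104.2. -5·(0.1324 − sin(2π·0.1324)/(2π)) = -0.0738 → s = 20.9262
θ=64.8°: R = R0 + s = 26 + 16.4950 = 42.4950
θ=160°: R = R0 + s = 26 + 20.9262 = 46.9262

θ=64.8°: 42.4950
θ=160°: 46.9262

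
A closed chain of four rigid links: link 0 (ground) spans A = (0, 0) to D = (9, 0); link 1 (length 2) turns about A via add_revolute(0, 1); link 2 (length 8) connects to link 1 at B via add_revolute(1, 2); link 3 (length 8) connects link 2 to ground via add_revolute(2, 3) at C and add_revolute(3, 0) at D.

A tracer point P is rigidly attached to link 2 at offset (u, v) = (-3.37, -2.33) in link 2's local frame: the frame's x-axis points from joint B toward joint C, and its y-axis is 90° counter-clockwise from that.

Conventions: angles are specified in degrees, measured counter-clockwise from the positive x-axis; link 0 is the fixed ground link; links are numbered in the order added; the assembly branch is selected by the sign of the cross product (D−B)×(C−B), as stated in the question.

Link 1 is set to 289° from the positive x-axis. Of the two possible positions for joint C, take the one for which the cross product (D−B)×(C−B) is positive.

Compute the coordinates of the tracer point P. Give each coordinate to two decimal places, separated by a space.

A=(0,0), D=(9.00,0)
B = A + 2.00·(cos289°, sin289°) = (0.6511, -1.8910)
|BD| = 8.5603
circle(B,8.00) ∩ circle(D,8.00): a=4.2802, h=6.7587
  candidates: C₊=(3.3325,5.6462) cross=57.857; C₋=(6.3186,-7.5373) cross=-57.857
  branch + wants cross > 0 → take C=(3.3325,5.6462) (cross=57.857)
ex = (C−B)/|BC| = (0.3352,0.9422); ey = (-0.9422,0.3352)
P = B + -3.37·ex + -2.33·ey = (1.7168,-5.8471)

1.72 -5.85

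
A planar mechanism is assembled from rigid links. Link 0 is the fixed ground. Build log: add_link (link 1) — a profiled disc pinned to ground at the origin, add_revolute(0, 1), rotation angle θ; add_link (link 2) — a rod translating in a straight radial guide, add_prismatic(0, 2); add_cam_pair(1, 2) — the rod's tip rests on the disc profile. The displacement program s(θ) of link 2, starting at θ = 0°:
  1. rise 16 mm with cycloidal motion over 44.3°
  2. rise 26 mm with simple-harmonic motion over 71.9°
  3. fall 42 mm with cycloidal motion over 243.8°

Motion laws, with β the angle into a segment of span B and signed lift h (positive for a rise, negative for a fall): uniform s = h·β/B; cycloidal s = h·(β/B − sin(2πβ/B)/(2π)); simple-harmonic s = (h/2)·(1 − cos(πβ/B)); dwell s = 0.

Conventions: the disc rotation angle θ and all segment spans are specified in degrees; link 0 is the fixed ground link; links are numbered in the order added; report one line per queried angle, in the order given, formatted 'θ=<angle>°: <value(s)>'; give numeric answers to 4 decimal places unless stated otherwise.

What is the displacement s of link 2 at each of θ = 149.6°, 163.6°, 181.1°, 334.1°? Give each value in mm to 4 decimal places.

seg 1 [0°–44.3°] cycloidal, h=16: full span → s += 16 → s = 16.0000
seg 2 [44.3°–116.2°] simple-harmonic, h=26: full span → s += 26 → s = 42.0000
seg 3 [116.2°–360°] cycloidal, h=-42: θ=149.6° here. β=33.4, B=243.8. -42·(0.1370 − sin(2π·0.1370)/(2π)) = -0.6847 → s = 41.3153
seg 3 [116.2°–360°] cycloidal, h=-42: θ=163.6° here. β=47.4, B=243.8. -42·(0.1944 − sin(2π·0.1944)/(2π)) = -1.8847 → s = 40.1153
seg 3 [116.2°–360°] cycloidal, h=-42: θ=181.1° here. β=64.9, B=243.8. -42·(0.2662 − sin(2π·0.2662)/(2π)) = -4.5306 → s = 37.4694
seg 3 [116.2°–360°] cycloidal, h=-42: θ=334.1° here. β=217.9, B=243.8. -42·(0.8938 − sin(2π·0.8938)/(2π)) = -41.6760 → s = 0.3240

θ=149.6°: 41.3153
θ=163.6°: 40.1153
θ=181.1°: 37.4694
θ=334.1°: 0.3240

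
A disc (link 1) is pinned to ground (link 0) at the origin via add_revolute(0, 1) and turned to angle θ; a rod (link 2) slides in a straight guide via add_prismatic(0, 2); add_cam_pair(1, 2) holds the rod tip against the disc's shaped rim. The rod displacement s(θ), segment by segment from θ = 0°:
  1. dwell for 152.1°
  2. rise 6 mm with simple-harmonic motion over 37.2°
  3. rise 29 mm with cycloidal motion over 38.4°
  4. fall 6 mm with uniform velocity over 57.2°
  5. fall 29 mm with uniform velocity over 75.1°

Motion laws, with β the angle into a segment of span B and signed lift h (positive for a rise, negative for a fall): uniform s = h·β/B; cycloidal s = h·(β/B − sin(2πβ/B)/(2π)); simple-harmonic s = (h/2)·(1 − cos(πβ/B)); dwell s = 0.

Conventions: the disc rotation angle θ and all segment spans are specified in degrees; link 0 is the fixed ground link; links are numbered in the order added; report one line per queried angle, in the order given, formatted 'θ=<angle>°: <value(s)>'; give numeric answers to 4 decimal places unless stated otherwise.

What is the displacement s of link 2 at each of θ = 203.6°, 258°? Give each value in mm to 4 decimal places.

segment 1 (0° to 152.1°, dwell): s unchanged at 0.0000
segment 2 (152.1° to 189.3°, simple-harmonic, h = 6) is passed completely: s = 0.0000 + (6) = 6.0000
θ = 203.6° falls in segment 3 (189.3° to 227.7°, cycloidal, h = 29): β = 203.6 − 189.3 = 14.3°, B = 38.4°; Δs = 29·(0.3724 − sin(2π·0.3724)/(2π)) = 7.4829; s = 6.0000 + 7.4829 = 13.4829
segment 3 (189.3° to 227.7°, cycloidal, h = 29) is passed completely: s = 6.0000 + (29) = 35.0000
θ = 258° falls in segment 4 (227.7° to 284.9°, uniform, h = -6): β = 258 − 227.7 = 30.3°, B = 57.2°; Δs = -6·30.3/57.2 = -3.1783; s = 35.0000 − 3.1783 = 31.8217

θ=203.6°: 13.4829
θ=258°: 31.8217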